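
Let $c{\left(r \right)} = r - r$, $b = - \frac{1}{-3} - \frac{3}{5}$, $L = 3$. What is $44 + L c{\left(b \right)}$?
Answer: $44$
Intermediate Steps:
$b = - \frac{4}{15}$ ($b = \left(-1\right) \left(- \frac{1}{3}\right) - \frac{3}{5} = \frac{1}{3} - \frac{3}{5} = - \frac{4}{15} \approx -0.26667$)
$c{\left(r \right)} = 0$
$44 + L c{\left(b \right)} = 44 + 3 \cdot 0 = 44 + 0 = 44$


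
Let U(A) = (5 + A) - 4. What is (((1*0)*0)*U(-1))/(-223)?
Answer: 0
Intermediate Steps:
U(A) = 1 + A
(((1*0)*0)*U(-1))/(-223) = (((1*0)*0)*(1 - 1))/(-223) = ((0*0)*0)*(-1/223) = (0*0)*(-1/223) = 0*(-1/223) = 0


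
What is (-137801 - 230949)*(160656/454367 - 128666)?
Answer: 21557650013712500/454367 ≈ 4.7445e+10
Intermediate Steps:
(-137801 - 230949)*(160656/454367 - 128666) = -368750*(160656*(1/454367) - 128666) = -368750*(160656/454367 - 128666) = -368750*(-58461423766/454367) = 21557650013712500/454367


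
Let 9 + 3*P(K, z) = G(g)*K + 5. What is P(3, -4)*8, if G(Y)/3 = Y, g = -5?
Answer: -392/3 ≈ -130.67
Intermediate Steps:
G(Y) = 3*Y
P(K, z) = -4/3 - 5*K (P(K, z) = -3 + ((3*(-5))*K + 5)/3 = -3 + (-15*K + 5)/3 = -3 + (5 - 15*K)/3 = -3 + (5/3 - 5*K) = -4/3 - 5*K)
P(3, -4)*8 = (-4/3 - 5*3)*8 = (-4/3 - 15)*8 = -49/3*8 = -392/3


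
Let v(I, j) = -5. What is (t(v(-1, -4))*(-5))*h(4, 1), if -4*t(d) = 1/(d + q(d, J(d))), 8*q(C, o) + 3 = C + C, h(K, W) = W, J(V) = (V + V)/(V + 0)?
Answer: -10/53 ≈ -0.18868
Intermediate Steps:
J(V) = 2 (J(V) = (2*V)/V = 2)
q(C, o) = -3/8 + C/4 (q(C, o) = -3/8 + (C + C)/8 = -3/8 + (2*C)/8 = -3/8 + C/4)
t(d) = -1/(4*(-3/8 + 5*d/4)) (t(d) = -1/(4*(d + (-3/8 + d/4))) = -1/(4*(-3/8 + 5*d/4)))
(t(v(-1, -4))*(-5))*h(4, 1) = (-2/(-3 + 10*(-5))*(-5))*1 = (-2/(-3 - 50)*(-5))*1 = (-2/(-53)*(-5))*1 = (-2*(-1/53)*(-5))*1 = ((2/53)*(-5))*1 = -10/53*1 = -10/53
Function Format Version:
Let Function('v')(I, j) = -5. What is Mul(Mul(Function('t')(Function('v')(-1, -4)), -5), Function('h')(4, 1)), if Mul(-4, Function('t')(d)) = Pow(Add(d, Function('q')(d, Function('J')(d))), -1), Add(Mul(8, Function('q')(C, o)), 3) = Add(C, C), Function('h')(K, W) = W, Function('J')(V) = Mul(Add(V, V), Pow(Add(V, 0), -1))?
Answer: Rational(-10, 53) ≈ -0.18868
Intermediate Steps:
Function('J')(V) = 2 (Function('J')(V) = Mul(Mul(2, V), Pow(V, -1)) = 2)
Function('q')(C, o) = Add(Rational(-3, 8), Mul(Rational(1, 4), C)) (Function('q')(C, o) = Add(Rational(-3, 8), Mul(Rational(1, 8), Add(C, C))) = Add(Rational(-3, 8), Mul(Rational(1, 8), Mul(2, C))) = Add(Rational(-3, 8), Mul(Rational(1, 4), C)))
Function('t')(d) = Mul(Rational(-1, 4), Pow(Add(Rational(-3, 8), Mul(Rational(5, 4), d)), -1)) (Function('t')(d) = Mul(Rational(-1, 4), Pow(Add(d, Add(Rational(-3, 8), Mul(Rational(1, 4), d))), -1)) = Mul(Rational(-1, 4), Pow(Add(Rational(-3, 8), Mul(Rational(5, 4), d)), -1)))
Mul(Mul(Function('t')(Function('v')(-1, -4)), -5), Function('h')(4, 1)) = Mul(Mul(Mul(-2, Pow(Add(-3, Mul(10, -5)), -1)), -5), 1) = Mul(Mul(Mul(-2, Pow(Add(-3, -50), -1)), -5), 1) = Mul(Mul(Mul(-2, Pow(-53, -1)), -5), 1) = Mul(Mul(Mul(-2, Rational(-1, 53)), -5), 1) = Mul(Mul(Rational(2, 53), -5), 1) = Mul(Rational(-10, 53), 1) = Rational(-10, 53)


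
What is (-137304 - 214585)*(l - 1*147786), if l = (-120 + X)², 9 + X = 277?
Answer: 44296491098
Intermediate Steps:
X = 268 (X = -9 + 277 = 268)
l = 21904 (l = (-120 + 268)² = 148² = 21904)
(-137304 - 214585)*(l - 1*147786) = (-137304 - 214585)*(21904 - 1*147786) = -351889*(21904 - 147786) = -351889*(-125882) = 44296491098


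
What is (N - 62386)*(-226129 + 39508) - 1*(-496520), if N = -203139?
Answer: 49553037545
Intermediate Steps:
(N - 62386)*(-226129 + 39508) - 1*(-496520) = (-203139 - 62386)*(-226129 + 39508) - 1*(-496520) = -265525*(-186621) + 496520 = 49552541025 + 496520 = 49553037545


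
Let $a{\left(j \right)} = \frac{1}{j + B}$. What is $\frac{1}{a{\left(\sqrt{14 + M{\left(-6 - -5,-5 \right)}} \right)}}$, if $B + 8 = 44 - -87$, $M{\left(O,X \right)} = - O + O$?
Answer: $123 + \sqrt{14} \approx 126.74$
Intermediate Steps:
$M{\left(O,X \right)} = 0$
$B = 123$ ($B = -8 + \left(44 - -87\right) = -8 + \left(44 + 87\right) = -8 + 131 = 123$)
$a{\left(j \right)} = \frac{1}{123 + j}$ ($a{\left(j \right)} = \frac{1}{j + 123} = \frac{1}{123 + j}$)
$\frac{1}{a{\left(\sqrt{14 + M{\left(-6 - -5,-5 \right)}} \right)}} = \frac{1}{\frac{1}{123 + \sqrt{14 + 0}}} = \frac{1}{\frac{1}{123 + \sqrt{14}}} = 123 + \sqrt{14}$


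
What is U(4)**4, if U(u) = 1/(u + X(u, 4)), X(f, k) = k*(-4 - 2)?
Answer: 1/160000 ≈ 6.2500e-6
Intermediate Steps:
X(f, k) = -6*k (X(f, k) = k*(-6) = -6*k)
U(u) = 1/(-24 + u) (U(u) = 1/(u - 6*4) = 1/(u - 24) = 1/(-24 + u))
U(4)**4 = (1/(-24 + 4))**4 = (1/(-20))**4 = (-1/20)**4 = 1/160000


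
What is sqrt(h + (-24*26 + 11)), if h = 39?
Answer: I*sqrt(574) ≈ 23.958*I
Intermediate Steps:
sqrt(h + (-24*26 + 11)) = sqrt(39 + (-24*26 + 11)) = sqrt(39 + (-624 + 11)) = sqrt(39 - 613) = sqrt(-574) = I*sqrt(574)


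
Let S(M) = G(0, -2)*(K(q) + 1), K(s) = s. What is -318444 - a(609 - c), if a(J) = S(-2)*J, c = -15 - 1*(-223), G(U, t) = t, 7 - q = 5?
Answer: -316038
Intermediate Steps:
q = 2 (q = 7 - 1*5 = 7 - 5 = 2)
c = 208 (c = -15 + 223 = 208)
S(M) = -6 (S(M) = -2*(2 + 1) = -2*3 = -6)
a(J) = -6*J
-318444 - a(609 - c) = -318444 - (-6)*(609 - 1*208) = -318444 - (-6)*(609 - 208) = -318444 - (-6)*401 = -318444 - 1*(-2406) = -318444 + 2406 = -316038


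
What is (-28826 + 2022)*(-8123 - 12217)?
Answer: 545193360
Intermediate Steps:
(-28826 + 2022)*(-8123 - 12217) = -26804*(-20340) = 545193360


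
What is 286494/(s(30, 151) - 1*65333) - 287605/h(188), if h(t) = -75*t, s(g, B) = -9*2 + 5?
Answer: 491809031/30712620 ≈ 16.013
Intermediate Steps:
s(g, B) = -13 (s(g, B) = -18 + 5 = -13)
286494/(s(30, 151) - 1*65333) - 287605/h(188) = 286494/(-13 - 1*65333) - 287605/((-75*188)) = 286494/(-13 - 65333) - 287605/(-14100) = 286494/(-65346) - 287605*(-1/14100) = 286494*(-1/65346) + 57521/2820 = -47749/10891 + 57521/2820 = 491809031/30712620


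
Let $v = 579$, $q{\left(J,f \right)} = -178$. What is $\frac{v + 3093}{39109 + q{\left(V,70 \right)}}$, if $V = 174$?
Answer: $\frac{1224}{12977} \approx 0.094321$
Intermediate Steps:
$\frac{v + 3093}{39109 + q{\left(V,70 \right)}} = \frac{579 + 3093}{39109 - 178} = \frac{3672}{38931} = 3672 \cdot \frac{1}{38931} = \frac{1224}{12977}$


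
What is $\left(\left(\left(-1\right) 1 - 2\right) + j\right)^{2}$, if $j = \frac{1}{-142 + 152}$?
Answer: $\frac{841}{100} \approx 8.41$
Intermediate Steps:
$j = \frac{1}{10} \approx 0.1$
$\left(\left(\left(-1\right) 1 - 2\right) + j\right)^{2} = \left(\left(\left(-1\right) 1 - 2\right) + \frac{1}{10}\right)^{2} = \left(\left(-1 - 2\right) + \frac{1}{10}\right)^{2} = \left(-3 + \frac{1}{10}\right)^{2} = \left(- \frac{29}{10}\right)^{2} = \frac{841}{100}$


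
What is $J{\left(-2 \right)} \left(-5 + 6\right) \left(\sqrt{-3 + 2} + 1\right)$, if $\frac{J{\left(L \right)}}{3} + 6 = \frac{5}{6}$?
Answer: $- \frac{31}{2} - \frac{31 i}{2} \approx -15.5 - 15.5 i$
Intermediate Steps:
$J{\left(L \right)} = - \frac{31}{2}$ ($J{\left(L \right)} = -18 + 3 \cdot \frac{5}{6} = -18 + \frac{5}{2} = - \frac{31}{2}$)
$J{\left(-2 \right)} \left(-5 + 6\right) \left(\sqrt{-3 + 2} + 1\right) = - \frac{31 \left(-5 + 6\right) \left(\sqrt{-3 + 2} + 1\right)}{2} = - \frac{31 \cdot 1 \left(\sqrt{-1} + 1\right)}{2} = - \frac{31 \cdot 1 \left(i + 1\right)}{2} = - \frac{31 \cdot 1 \left(1 + i\right)}{2} = - \frac{31 \left(1 + i\right)}{2} = - \frac{31}{2} - \frac{31 i}{2}$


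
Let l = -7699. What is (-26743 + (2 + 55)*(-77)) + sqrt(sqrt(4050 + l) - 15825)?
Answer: -31132 + sqrt(-15825 + I*sqrt(3649)) ≈ -31132.0 + 125.8*I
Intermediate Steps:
(-26743 + (2 + 55)*(-77)) + sqrt(sqrt(4050 + l) - 15825) = (-26743 + (2 + 55)*(-77)) + sqrt(sqrt(4050 - 7699) - 15825) = (-26743 + 57*(-77)) + sqrt(sqrt(-3649) - 15825) = (-26743 - 4389) + sqrt(I*sqrt(3649) - 15825) = -31132 + sqrt(-15825 + I*sqrt(3649))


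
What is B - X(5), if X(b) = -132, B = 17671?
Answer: 17803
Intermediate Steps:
B - X(5) = 17671 - 1*(-132) = 17671 + 132 = 17803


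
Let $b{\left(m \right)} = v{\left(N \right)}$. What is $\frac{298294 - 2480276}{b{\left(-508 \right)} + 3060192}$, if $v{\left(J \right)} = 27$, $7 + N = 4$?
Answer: $- \frac{2181982}{3060219} \approx -0.71301$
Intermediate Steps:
$N = -3$ ($N = -7 + 4 = -3$)
$b{\left(m \right)} = 27$
$\frac{298294 - 2480276}{b{\left(-508 \right)} + 3060192} = \frac{298294 - 2480276}{27 + 3060192} = - \frac{2181982}{3060219}$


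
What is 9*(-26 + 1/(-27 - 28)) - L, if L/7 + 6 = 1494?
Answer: -585759/55 ≈ -10650.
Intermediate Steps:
L = 10416 (L = -42 + 7*1494 = -42 + 10458 = 10416)
9*(-26 + 1/(-27 - 28)) - L = 9*(-26 + 1/(-27 - 28)) - 1*10416 = 9*(-26 + 1/(-55)) - 10416 = 9*(-26 - 1/55) - 10416 = 9*(-1431/55) - 10416 = -12879/55 - 10416 = -585759/55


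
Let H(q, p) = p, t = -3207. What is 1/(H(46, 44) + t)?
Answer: -1/3163 ≈ -0.00031616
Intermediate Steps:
1/(H(46, 44) + t) = 1/(44 - 3207) = 1/(-3163) = -1/3163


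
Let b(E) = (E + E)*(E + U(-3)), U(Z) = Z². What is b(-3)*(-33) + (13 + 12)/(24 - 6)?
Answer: 21409/18 ≈ 1189.4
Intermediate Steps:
b(E) = 2*E*(9 + E) (b(E) = (E + E)*(E + (-3)²) = (2*E)*(E + 9) = (2*E)*(9 + E) = 2*E*(9 + E))
b(-3)*(-33) + (13 + 12)/(24 - 6) = (2*(-3)*(9 - 3))*(-33) + (13 + 12)/(24 - 6) = (2*(-3)*6)*(-33) + 25/18 = -36*(-33) + 25*(1/18) = 1188 + 25/18 = 21409/18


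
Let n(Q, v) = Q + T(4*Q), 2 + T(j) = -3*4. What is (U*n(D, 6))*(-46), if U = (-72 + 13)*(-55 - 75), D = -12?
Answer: 9173320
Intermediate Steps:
T(j) = -14 (T(j) = -2 - 3*4 = -2 - 12 = -14)
n(Q, v) = -14 + Q (n(Q, v) = Q - 14 = -14 + Q)
U = 7670 (U = -59*(-130) = 7670)
(U*n(D, 6))*(-46) = (7670*(-14 - 12))*(-46) = (7670*(-26))*(-46) = -199420*(-46) = 9173320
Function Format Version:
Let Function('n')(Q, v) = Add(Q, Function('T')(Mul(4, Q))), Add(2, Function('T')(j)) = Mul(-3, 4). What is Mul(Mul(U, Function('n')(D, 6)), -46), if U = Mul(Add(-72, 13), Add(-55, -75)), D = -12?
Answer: 9173320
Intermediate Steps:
Function('T')(j) = -14 (Function('T')(j) = Add(-2, Mul(-3, 4)) = Add(-2, -12) = -14)
Function('n')(Q, v) = Add(-14, Q) (Function('n')(Q, v) = Add(Q, -14) = Add(-14, Q))
U = 7670 (U = Mul(-59, -130) = 7670)
Mul(Mul(U, Function('n')(D, 6)), -46) = Mul(Mul(7670, Add(-14, -12)), -46) = Mul(Mul(7670, -26), -46) = Mul(-199420, -46) = 9173320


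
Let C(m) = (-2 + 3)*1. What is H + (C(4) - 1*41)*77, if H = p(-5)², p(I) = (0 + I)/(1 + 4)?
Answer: -3079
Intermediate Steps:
p(I) = I/5
C(m) = 1 (C(m) = 1*1 = 1)
H = 1 (H = ((⅕)*(-5))² = (-1)² = 1)
H + (C(4) - 1*41)*77 = 1 + (1 - 1*41)*77 = 1 + (1 - 41)*77 = 1 - 40*77 = 1 - 3080 = -3079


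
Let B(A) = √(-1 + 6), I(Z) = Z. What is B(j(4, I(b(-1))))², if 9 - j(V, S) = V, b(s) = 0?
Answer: 5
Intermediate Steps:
j(V, S) = 9 - V
B(A) = √5
B(j(4, I(b(-1))))² = (√5)² = 5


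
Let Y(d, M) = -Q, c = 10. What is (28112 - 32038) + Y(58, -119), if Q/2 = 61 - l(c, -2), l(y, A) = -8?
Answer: -4064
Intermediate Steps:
Q = 138 (Q = 2*(61 - 1*(-8)) = 2*(61 + 8) = 2*69 = 138)
Y(d, M) = -138 (Y(d, M) = -1*138 = -138)
(28112 - 32038) + Y(58, -119) = (28112 - 32038) - 138 = -3926 - 138 = -4064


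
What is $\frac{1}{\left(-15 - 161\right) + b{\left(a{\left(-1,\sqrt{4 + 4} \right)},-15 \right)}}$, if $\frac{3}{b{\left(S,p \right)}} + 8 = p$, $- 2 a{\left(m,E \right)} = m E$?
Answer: $- \frac{23}{4051} \approx -0.0056776$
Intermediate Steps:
$a{\left(m,E \right)} = - \frac{E m}{2}$ ($a{\left(m,E \right)} = - \frac{m E}{2} = - \frac{E m}{2}$)
$b{\left(S,p \right)} = \frac{3}{-8 + p}$
$\frac{1}{\left(-15 - 161\right) + b{\left(a{\left(-1,\sqrt{4 + 4} \right)},-15 \right)}} = \frac{1}{\left(-15 - 161\right) + \frac{3}{-8 - 15}} = \frac{1}{-176 + \frac{3}{-23}} = \frac{1}{-176 + 3 \left(- \frac{1}{23}\right)} = \frac{1}{-176 - \frac{3}{23}} = \frac{1}{- \frac{4051}{23}} = - \frac{23}{4051}$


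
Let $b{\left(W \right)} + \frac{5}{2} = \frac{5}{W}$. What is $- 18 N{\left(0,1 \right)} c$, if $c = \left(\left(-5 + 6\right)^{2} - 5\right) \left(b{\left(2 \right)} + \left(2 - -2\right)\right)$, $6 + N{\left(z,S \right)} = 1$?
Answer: $-1440$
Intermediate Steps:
$b{\left(W \right)} = - \frac{5}{2} + \frac{5}{W}$
$N{\left(z,S \right)} = -5$ ($N{\left(z,S \right)} = -6 + 1 = -5$)
$c = -16$ ($c = \left(\left(-5 + 6\right)^{2} - 5\right) \left(\left(- \frac{5}{2} + \frac{5}{2}\right) + \left(2 - -2\right)\right) = \left(1^{2} - 5\right) \left(\left(- \frac{5}{2} + 5 \cdot \frac{1}{2}\right) + \left(2 + 2\right)\right) = \left(1 - 5\right) \left(\left(- \frac{5}{2} + \frac{5}{2}\right) + 4\right) = - 4 \left(0 + 4\right) = \left(-4\right) 4 = -16$)
$- 18 N{\left(0,1 \right)} c = \left(-18\right) \left(-5\right) \left(-16\right) = 90 \left(-16\right) = -1440$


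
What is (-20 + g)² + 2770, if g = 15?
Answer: 2795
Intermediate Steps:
(-20 + g)² + 2770 = (-20 + 15)² + 2770 = (-5)² + 2770 = 25 + 2770 = 2795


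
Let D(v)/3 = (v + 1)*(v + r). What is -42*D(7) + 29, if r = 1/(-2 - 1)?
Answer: -6691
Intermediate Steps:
r = -⅓ (r = 1/(-3) = -⅓ ≈ -0.33333)
D(v) = 3*(1 + v)*(-⅓ + v) (D(v) = 3*((v + 1)*(v - ⅓)) = 3*((1 + v)*(-⅓ + v)) = 3*(1 + v)*(-⅓ + v))
-42*D(7) + 29 = -42*(-1 + 2*7 + 3*7²) + 29 = -42*(-1 + 14 + 3*49) + 29 = -42*(-1 + 14 + 147) + 29 = -42*160 + 29 = -6720 + 29 = -6691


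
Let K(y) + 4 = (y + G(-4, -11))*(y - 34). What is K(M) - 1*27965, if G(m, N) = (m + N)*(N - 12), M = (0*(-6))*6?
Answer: -39699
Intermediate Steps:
M = 0 (M = 0*6 = 0)
G(m, N) = (-12 + N)*(N + m) (G(m, N) = (N + m)*(-12 + N) = (-12 + N)*(N + m))
K(y) = -4 + (-34 + y)*(345 + y) (K(y) = -4 + (y + ((-11)² - 12*(-11) - 12*(-4) - 11*(-4)))*(y - 34) = -4 + (y + (121 + 132 + 48 + 44))*(-34 + y) = -4 + (y + 345)*(-34 + y) = -4 + (345 + y)*(-34 + y) = -4 + (-34 + y)*(345 + y))
K(M) - 1*27965 = (-11734 + 0² + 311*0) - 1*27965 = (-11734 + 0 + 0) - 27965 = -11734 - 27965 = -39699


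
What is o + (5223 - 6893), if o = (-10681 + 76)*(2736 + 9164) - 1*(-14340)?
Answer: -126186830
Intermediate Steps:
o = -126185160 (o = -10605*11900 + 14340 = -126199500 + 14340 = -126185160)
o + (5223 - 6893) = -126185160 + (5223 - 6893) = -126185160 - 1670 = -126186830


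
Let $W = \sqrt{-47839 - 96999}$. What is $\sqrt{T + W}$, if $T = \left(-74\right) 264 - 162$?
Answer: $\sqrt{-19698 + i \sqrt{144838}} \approx 1.356 + 140.36 i$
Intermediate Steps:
$W = i \sqrt{144838}$ ($W = \sqrt{-144838} = i \sqrt{144838} \approx 380.58 i$)
$T = -19698$ ($T = -19536 - 162 = -19698$)
$\sqrt{T + W} = \sqrt{-19698 + i \sqrt{144838}}$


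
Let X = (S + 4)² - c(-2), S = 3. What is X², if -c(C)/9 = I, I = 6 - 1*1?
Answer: 8836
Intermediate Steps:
I = 5 (I = 6 - 1 = 5)
c(C) = -45 (c(C) = -9*5 = -45)
X = 94 (X = (3 + 4)² - 1*(-45) = 7² + 45 = 49 + 45 = 94)
X² = 94² = 8836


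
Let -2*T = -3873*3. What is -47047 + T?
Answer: -82475/2 ≈ -41238.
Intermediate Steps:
T = 11619/2 (T = -(-3873)*3/2 = -½*(-11619) = 11619/2 ≈ 5809.5)
-47047 + T = -47047 + 11619/2 = -82475/2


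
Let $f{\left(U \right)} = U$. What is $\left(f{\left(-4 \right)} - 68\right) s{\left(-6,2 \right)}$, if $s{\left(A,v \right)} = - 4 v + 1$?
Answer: $504$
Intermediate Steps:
$s{\left(A,v \right)} = 1 - 4 v$
$\left(f{\left(-4 \right)} - 68\right) s{\left(-6,2 \right)} = \left(-4 - 68\right) \left(1 - 8\right) = \left(-72\right) \left(-7\right) = 504$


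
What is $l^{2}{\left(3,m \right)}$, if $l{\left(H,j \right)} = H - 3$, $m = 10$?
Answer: $0$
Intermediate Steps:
$l{\left(H,j \right)} = -3 + H$ ($l{\left(H,j \right)} = H - 3 = -3 + H$)
$l^{2}{\left(3,m \right)} = \left(-3 + 3\right)^{2} = 0^{2} = 0$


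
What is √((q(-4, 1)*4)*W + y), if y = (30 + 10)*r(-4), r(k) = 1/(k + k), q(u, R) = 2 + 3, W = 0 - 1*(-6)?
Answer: √115 ≈ 10.724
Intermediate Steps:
W = 6 (W = 0 + 6 = 6)
q(u, R) = 5
r(k) = 1/(2*k)
y = -5 (y = (30 + 10)*((½)/(-4)) = 40*((½)*(-¼)) = 40*(-⅛) = -5)
√((q(-4, 1)*4)*W + y) = √((5*4)*6 - 5) = √(20*6 - 5) = √(120 - 5) = √115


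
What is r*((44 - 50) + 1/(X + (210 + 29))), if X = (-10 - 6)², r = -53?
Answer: 157357/495 ≈ 317.89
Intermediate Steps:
X = 256 (X = (-16)² = 256)
r*((44 - 50) + 1/(X + (210 + 29))) = -53*((44 - 50) + 1/(256 + (210 + 29))) = -53*(-6 + 1/(256 + 239)) = -53*(-6 + 1/495) = -53*(-2969/495) = 157357/495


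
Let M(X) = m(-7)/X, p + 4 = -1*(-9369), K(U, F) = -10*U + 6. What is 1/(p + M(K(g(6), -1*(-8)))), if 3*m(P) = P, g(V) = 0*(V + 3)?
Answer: 18/168563 ≈ 0.00010678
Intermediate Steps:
g(V) = 0 (g(V) = 0*(3 + V) = 0)
K(U, F) = 6 - 10*U
m(P) = P/3
p = 9365 (p = -4 - 1*(-9369) = -4 + 9369 = 9365)
M(X) = -7/(3*X) (M(X) = ((⅓)*(-7))/X = -7/(3*X))
1/(p + M(K(g(6), -1*(-8)))) = 1/(9365 - 7/(3*(6 - 10*0))) = 1/(9365 - 7/(3*(6 + 0))) = 1/(9365 - 7/3/6) = 1/(9365 - 7/3*⅙) = 1/(9365 - 7/18) = 1/(168563/18) = 18/168563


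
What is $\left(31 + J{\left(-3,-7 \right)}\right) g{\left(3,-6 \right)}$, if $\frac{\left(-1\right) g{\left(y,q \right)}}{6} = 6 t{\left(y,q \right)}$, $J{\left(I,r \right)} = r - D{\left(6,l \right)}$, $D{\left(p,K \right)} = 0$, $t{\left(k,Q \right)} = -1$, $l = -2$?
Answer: $864$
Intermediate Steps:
$J{\left(I,r \right)} = r$ ($J{\left(I,r \right)} = r - 0 = r + 0 = r$)
$g{\left(y,q \right)} = 36$ ($g{\left(y,q \right)} = - 6 \cdot 6 \left(-1\right) = \left(-6\right) \left(-6\right) = 36$)
$\left(31 + J{\left(-3,-7 \right)}\right) g{\left(3,-6 \right)} = \left(31 - 7\right) 36 = 24 \cdot 36 = 864$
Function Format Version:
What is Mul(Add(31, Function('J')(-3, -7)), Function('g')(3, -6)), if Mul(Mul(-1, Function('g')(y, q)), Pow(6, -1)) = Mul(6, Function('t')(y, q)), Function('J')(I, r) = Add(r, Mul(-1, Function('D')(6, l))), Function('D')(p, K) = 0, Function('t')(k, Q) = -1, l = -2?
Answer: 864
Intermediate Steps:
Function('J')(I, r) = r (Function('J')(I, r) = Add(r, Mul(-1, 0)) = Add(r, 0) = r)
Function('g')(y, q) = 36 (Function('g')(y, q) = Mul(-6, Mul(6, -1)) = Mul(-6, -6) = 36)
Mul(Add(31, Function('J')(-3, -7)), Function('g')(3, -6)) = Mul(Add(31, -7), 36) = Mul(24, 36) = 864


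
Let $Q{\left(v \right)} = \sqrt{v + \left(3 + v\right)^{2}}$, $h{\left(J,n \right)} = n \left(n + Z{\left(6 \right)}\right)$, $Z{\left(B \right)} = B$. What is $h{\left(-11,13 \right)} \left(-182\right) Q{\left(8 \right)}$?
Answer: $- 44954 \sqrt{129} \approx -5.1058 \cdot 10^{5}$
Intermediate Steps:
$h{\left(J,n \right)} = n \left(6 + n\right)$ ($h{\left(J,n \right)} = n \left(n + 6\right) = n \left(6 + n\right)$)
$h{\left(-11,13 \right)} \left(-182\right) Q{\left(8 \right)} = 13 \left(6 + 13\right) \left(-182\right) \sqrt{8 + \left(3 + 8\right)^{2}} = 13 \cdot 19 \left(-182\right) \sqrt{8 + 11^{2}} = 247 \left(-182\right) \sqrt{8 + 121} = - 44954 \sqrt{129}$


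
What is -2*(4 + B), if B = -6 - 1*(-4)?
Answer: -4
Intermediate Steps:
B = -2 (B = -6 + 4 = -2)
-2*(4 + B) = -2*(4 - 2) = -2*2 = -4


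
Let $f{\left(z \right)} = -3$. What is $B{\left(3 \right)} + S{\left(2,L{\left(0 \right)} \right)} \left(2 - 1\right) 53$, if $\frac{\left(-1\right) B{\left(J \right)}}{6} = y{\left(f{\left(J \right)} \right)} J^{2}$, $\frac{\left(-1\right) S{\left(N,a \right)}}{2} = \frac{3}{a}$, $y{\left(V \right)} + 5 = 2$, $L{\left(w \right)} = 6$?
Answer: $109$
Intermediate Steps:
$y{\left(V \right)} = -3$ ($y{\left(V \right)} = -5 + 2 = -3$)
$S{\left(N,a \right)} = - \frac{6}{a}$ ($S{\left(N,a \right)} = - 2 \frac{3}{a} = - \frac{6}{a}$)
$B{\left(J \right)} = 18 J^{2}$ ($B{\left(J \right)} = - 6 \left(- 3 J^{2}\right) = 18 J^{2}$)
$B{\left(3 \right)} + S{\left(2,L{\left(0 \right)} \right)} \left(2 - 1\right) 53 = 18 \cdot 3^{2} + - \frac{6}{6} \left(2 - 1\right) 53 = 18 \cdot 9 + \left(-6\right) \frac{1}{6} \cdot 1 \cdot 53 = 162 + \left(-1\right) 1 \cdot 53 = 162 - 53 = 109$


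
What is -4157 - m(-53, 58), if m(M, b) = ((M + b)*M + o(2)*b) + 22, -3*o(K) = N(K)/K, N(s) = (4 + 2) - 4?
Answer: -11684/3 ≈ -3894.7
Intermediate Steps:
N(s) = 2 (N(s) = 6 - 4 = 2)
o(K) = -2/(3*K)
m(M, b) = 22 - b/3 + M*(M + b) (m(M, b) = ((M + b)*M + (-⅔/2)*b) + 22 = (M*(M + b) + (-⅔*½)*b) + 22 = (M*(M + b) - b/3) + 22 = (-b/3 + M*(M + b)) + 22 = 22 - b/3 + M*(M + b))
-4157 - m(-53, 58) = -4157 - (22 + (-53)² - ⅓*58 - 53*58) = -4157 - (22 + 2809 - 58/3 - 3074) = -4157 - 1*(-787/3) = -4157 + 787/3 = -11684/3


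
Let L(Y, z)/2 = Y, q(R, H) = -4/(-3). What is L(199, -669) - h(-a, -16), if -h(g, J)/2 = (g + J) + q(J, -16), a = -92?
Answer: 1658/3 ≈ 552.67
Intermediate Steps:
q(R, H) = 4/3 (q(R, H) = -4*(-⅓) = 4/3)
h(g, J) = -8/3 - 2*J - 2*g (h(g, J) = -2*((g + J) + 4/3) = -2*((J + g) + 4/3) = -2*(4/3 + J + g) = -8/3 - 2*J - 2*g)
L(Y, z) = 2*Y
L(199, -669) - h(-a, -16) = 2*199 - (-8/3 - 2*(-16) - (-2)*(-92)) = 398 - (-8/3 + 32 - 2*92) = 398 - (-8/3 + 32 - 184) = 398 - 1*(-464/3) = 398 + 464/3 = 1658/3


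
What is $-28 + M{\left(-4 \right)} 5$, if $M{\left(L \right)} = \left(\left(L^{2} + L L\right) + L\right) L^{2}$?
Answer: $2212$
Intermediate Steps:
$M{\left(L \right)} = L^{2} \left(L + 2 L^{2}\right)$ ($M{\left(L \right)} = \left(\left(L^{2} + L^{2}\right) + L\right) L^{2} = \left(2 L^{2} + L\right) L^{2} = \left(L + 2 L^{2}\right) L^{2} = L^{2} \left(L + 2 L^{2}\right)$)
$-28 + M{\left(-4 \right)} 5 = -28 + \left(-4\right)^{3} \left(1 + 2 \left(-4\right)\right) 5 = -28 + - 64 \left(1 - 8\right) 5 = -28 + \left(-64\right) \left(-7\right) 5 = -28 + 448 \cdot 5 = -28 + 2240 = 2212$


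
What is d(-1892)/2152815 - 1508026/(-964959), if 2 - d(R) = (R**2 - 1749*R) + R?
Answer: -1133017971604/692459403195 ≈ -1.6362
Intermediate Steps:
d(R) = 2 - R**2 + 1748*R (d(R) = 2 - ((R**2 - 1749*R) + R) = 2 - (R**2 - 1748*R) = 2 + (-R**2 + 1748*R) = 2 - R**2 + 1748*R)
d(-1892)/2152815 - 1508026/(-964959) = (2 - 1*(-1892)**2 + 1748*(-1892))/2152815 - 1508026/(-964959) = (2 - 1*3579664 - 3307216)*(1/2152815) - 1508026*(-1/964959) = (2 - 3579664 - 3307216)*(1/2152815) + 1508026/964959 = -6886878*1/2152815 + 1508026/964959 = -2295626/717605 + 1508026/964959 = -1133017971604/692459403195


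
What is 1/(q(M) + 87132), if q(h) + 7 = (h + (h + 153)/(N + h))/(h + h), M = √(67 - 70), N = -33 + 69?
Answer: 2*(√3 - 36*I)/(-6273037*I + 174200*√3) ≈ 1.1478e-5 + 1.6134e-10*I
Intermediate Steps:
N = 36
M = I*√3 (M = √(-3) = I*√3 ≈ 1.732*I)
q(h) = -7 + (h + (153 + h)/(36 + h))/(2*h) (q(h) = -7 + (h + (h + 153)/(36 + h))/(h + h) = -7 + (h + (153 + h)/(36 + h))/((2*h)) = -7 + (h + (153 + h)/(36 + h))*(1/(2*h)) = -7 + (h + (153 + h)/(36 + h))/(2*h))
1/(q(M) + 87132) = 1/((153 - 467*I*√3 - 13*(I*√3)²)/(2*((I*√3))*(36 + I*√3)) + 87132) = 1/((-I*√3/3)*(153 - 467*I*√3 - 13*(-3))/(2*(36 + I*√3)) + 87132) = 1/((-I*√3/3)*(153 - 467*I*√3 + 39)/(2*(36 + I*√3)) + 87132) = 1/((-I*√3/3)*(192 - 467*I*√3)/(2*(36 + I*√3)) + 87132) = 1/(-I*√3*(192 - 467*I*√3)/(6*(36 + I*√3)) + 87132) = 1/(87132 - I*√3*(192 - 467*I*√3)/(6*(36 + I*√3)))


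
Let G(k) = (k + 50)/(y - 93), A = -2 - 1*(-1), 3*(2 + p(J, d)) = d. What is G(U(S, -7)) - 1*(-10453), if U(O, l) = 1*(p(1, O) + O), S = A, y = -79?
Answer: 1348402/129 ≈ 10453.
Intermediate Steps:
p(J, d) = -2 + d/3
A = -1 (A = -2 + 1 = -1)
S = -1
U(O, l) = -2 + 4*O/3 (U(O, l) = 1*((-2 + O/3) + O) = 1*(-2 + 4*O/3) = -2 + 4*O/3)
G(k) = -25/86 - k/172 (G(k) = (k + 50)/(-79 - 93) = (50 + k)/(-172) = (50 + k)*(-1/172) = -25/86 - k/172)
G(U(S, -7)) - 1*(-10453) = (-25/86 - (-2 + (4/3)*(-1))/172) - 1*(-10453) = (-25/86 - (-2 - 4/3)/172) + 10453 = (-25/86 - 1/172*(-10/3)) + 10453 = (-25/86 + 5/258) + 10453 = -35/129 + 10453 = 1348402/129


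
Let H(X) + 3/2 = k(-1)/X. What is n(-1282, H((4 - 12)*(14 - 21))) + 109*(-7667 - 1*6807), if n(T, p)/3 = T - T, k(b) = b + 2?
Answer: -1577666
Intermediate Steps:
k(b) = 2 + b
H(X) = -3/2 + 1/X (H(X) = -3/2 + (2 - 1)/X = -3/2 + 1/X)
n(T, p) = 0 (n(T, p) = 3*(T - T) = 3*0 = 0)
n(-1282, H((4 - 12)*(14 - 21))) + 109*(-7667 - 1*6807) = 0 + 109*(-7667 - 1*6807) = 0 + 109*(-7667 - 6807) = 0 + 109*(-14474) = 0 - 1577666 = -1577666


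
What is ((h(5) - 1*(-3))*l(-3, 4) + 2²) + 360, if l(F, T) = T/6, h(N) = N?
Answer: 1108/3 ≈ 369.33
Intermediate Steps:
l(F, T) = T/6 (l(F, T) = T*(⅙) = T/6)
((h(5) - 1*(-3))*l(-3, 4) + 2²) + 360 = ((5 - 1*(-3))*((⅙)*4) + 2²) + 360 = ((5 + 3)*(⅔) + 4) + 360 = (8*(⅔) + 4) + 360 = (16/3 + 4) + 360 = 28/3 + 360 = 1108/3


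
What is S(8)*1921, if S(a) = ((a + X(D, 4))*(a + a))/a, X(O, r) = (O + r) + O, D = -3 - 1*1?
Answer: 15368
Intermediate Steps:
D = -4 (D = -3 - 1 = -4)
X(O, r) = r + 2*O
S(a) = -8 + 2*a (S(a) = ((a + (4 + 2*(-4)))*(a + a))/a = ((a + (4 - 8))*(2*a))/a = ((a - 4)*(2*a))/a = ((-4 + a)*(2*a))/a = (2*a*(-4 + a))/a = -8 + 2*a)
S(8)*1921 = (-8 + 2*8)*1921 = (-8 + 16)*1921 = 8*1921 = 15368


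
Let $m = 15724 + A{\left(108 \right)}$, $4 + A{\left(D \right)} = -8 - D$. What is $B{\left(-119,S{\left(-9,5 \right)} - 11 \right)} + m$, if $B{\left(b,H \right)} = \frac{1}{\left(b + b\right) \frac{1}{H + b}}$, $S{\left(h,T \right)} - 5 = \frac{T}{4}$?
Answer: $\frac{14855503}{952} \approx 15605.0$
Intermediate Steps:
$S{\left(h,T \right)} = 5 + \frac{T}{4}$
$A{\left(D \right)} = -12 - D$ ($A{\left(D \right)} = -4 - \left(8 + D\right) = -12 - D$)
$B{\left(b,H \right)} = \frac{H + b}{2 b}$ ($B{\left(b,H \right)} = \frac{1}{2 b \frac{1}{H + b}} = \frac{H + b}{2 b}$)
$m = 15604$ ($m = 15724 - 120 = 15604$)
$B{\left(-119,S{\left(-9,5 \right)} - 11 \right)} + m = \frac{\left(\left(5 + \frac{1}{4} \cdot 5\right) - 11\right) - 119}{2 \left(-119\right)} + 15604 = \frac{1}{2} \left(- \frac{1}{119}\right) \left(\left(\left(5 + \frac{5}{4}\right) + \left(-46 + 35\right)\right) - 119\right) + 15604 = \frac{1}{2} \left(- \frac{1}{119}\right) \left(\left(\frac{25}{4} - 11\right) - 119\right) + 15604 = \frac{1}{2} \left(- \frac{1}{119}\right) \left(- \frac{19}{4} - 119\right) + 15604 = \frac{1}{2} \left(- \frac{1}{119}\right) \left(- \frac{495}{4}\right) + 15604 = \frac{495}{952} + 15604 = \frac{14855503}{952}$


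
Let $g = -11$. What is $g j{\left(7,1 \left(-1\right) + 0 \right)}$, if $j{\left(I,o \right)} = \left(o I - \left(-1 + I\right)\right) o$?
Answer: $-143$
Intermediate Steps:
$j{\left(I,o \right)} = o \left(1 - I + I o\right)$ ($j{\left(I,o \right)} = \left(I o - \left(-1 + I\right)\right) o = \left(1 - I + I o\right) o = o \left(1 - I + I o\right)$)
$g j{\left(7,1 \left(-1\right) + 0 \right)} = - 11 \left(1 \left(-1\right) + 0\right) \left(1 - 7 + 7 \left(1 \left(-1\right) + 0\right)\right) = - 11 \left(-1 + 0\right) \left(1 - 7 + 7 \left(-1 + 0\right)\right) = - 11 \left(- (1 - 7 + 7 \left(-1\right))\right) = - 11 \left(- (1 - 7 - 7)\right) = - 11 \left(\left(-1\right) \left(-13\right)\right) = \left(-11\right) 13 = -143$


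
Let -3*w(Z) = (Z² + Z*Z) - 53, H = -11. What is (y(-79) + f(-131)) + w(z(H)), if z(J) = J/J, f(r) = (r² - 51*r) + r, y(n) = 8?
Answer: 23736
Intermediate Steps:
f(r) = r² - 50*r
z(J) = 1
w(Z) = 53/3 - 2*Z²/3 (w(Z) = -((Z² + Z*Z) - 53)/3 = -((Z² + Z²) - 53)/3 = -(2*Z² - 53)/3 = -(-53 + 2*Z²)/3 = 53/3 - 2*Z²/3)
(y(-79) + f(-131)) + w(z(H)) = (8 - 131*(-50 - 131)) + (53/3 - ⅔*1²) = (8 - 131*(-181)) + (53/3 - ⅔*1) = (8 + 23711) + (53/3 - ⅔) = 23719 + 17 = 23736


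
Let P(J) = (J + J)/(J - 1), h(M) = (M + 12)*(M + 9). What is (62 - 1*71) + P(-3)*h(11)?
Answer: 681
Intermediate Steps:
h(M) = (9 + M)*(12 + M) (h(M) = (12 + M)*(9 + M) = (9 + M)*(12 + M))
P(J) = 2*J/(-1 + J) (P(J) = (2*J)/(-1 + J) = 2*J/(-1 + J))
(62 - 1*71) + P(-3)*h(11) = (62 - 1*71) + (2*(-3)/(-1 - 3))*(108 + 11² + 21*11) = (62 - 71) + (2*(-3)/(-4))*(108 + 121 + 231) = -9 + (2*(-3)*(-¼))*460 = -9 + (3/2)*460 = -9 + 690 = 681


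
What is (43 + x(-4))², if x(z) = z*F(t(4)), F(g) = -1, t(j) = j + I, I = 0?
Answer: 2209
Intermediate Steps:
t(j) = j (t(j) = j + 0 = j)
x(z) = -z (x(z) = z*(-1) = -z)
(43 + x(-4))² = (43 - 1*(-4))² = (43 + 4)² = 47² = 2209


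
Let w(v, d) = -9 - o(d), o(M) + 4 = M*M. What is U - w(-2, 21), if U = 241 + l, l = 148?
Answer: 835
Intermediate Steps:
o(M) = -4 + M**2 (o(M) = -4 + M*M = -4 + M**2)
U = 389 (U = 241 + 148 = 389)
w(v, d) = -5 - d**2 (w(v, d) = -9 - (-4 + d**2) = -9 + (4 - d**2) = -5 - d**2)
U - w(-2, 21) = 389 - (-5 - 1*21**2) = 389 - (-5 - 1*441) = 389 - (-5 - 441) = 389 - 1*(-446) = 389 + 446 = 835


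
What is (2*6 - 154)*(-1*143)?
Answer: 20306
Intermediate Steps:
(2*6 - 154)*(-1*143) = (12 - 154)*(-143) = -142*(-143) = 20306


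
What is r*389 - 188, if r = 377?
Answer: 146465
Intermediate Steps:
r*389 - 188 = 377*389 - 188 = 146653 - 188 = 146465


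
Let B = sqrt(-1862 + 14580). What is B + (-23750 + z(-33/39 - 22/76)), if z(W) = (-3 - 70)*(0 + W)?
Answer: -11691547/494 + sqrt(12718) ≈ -23554.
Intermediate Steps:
B = sqrt(12718) ≈ 112.77
z(W) = -73*W
B + (-23750 + z(-33/39 - 22/76)) = sqrt(12718) + (-23750 - 73*(-33/39 - 22/76)) = sqrt(12718) + (-23750 - 73*(-33*1/39 - 22*1/76)) = sqrt(12718) + (-23750 - 73*(-11/13 - 11/38)) = sqrt(12718) + (-23750 - 73*(-561/494)) = sqrt(12718) + (-23750 + 40953/494) = sqrt(12718) - 11691547/494 = -11691547/494 + sqrt(12718)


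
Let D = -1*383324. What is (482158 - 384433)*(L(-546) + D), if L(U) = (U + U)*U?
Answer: 20806434300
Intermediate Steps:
D = -383324
L(U) = 2*U**2 (L(U) = (2*U)*U = 2*U**2)
(482158 - 384433)*(L(-546) + D) = (482158 - 384433)*(2*(-546)**2 - 383324) = 97725*(2*298116 - 383324) = 97725*(596232 - 383324) = 97725*212908 = 20806434300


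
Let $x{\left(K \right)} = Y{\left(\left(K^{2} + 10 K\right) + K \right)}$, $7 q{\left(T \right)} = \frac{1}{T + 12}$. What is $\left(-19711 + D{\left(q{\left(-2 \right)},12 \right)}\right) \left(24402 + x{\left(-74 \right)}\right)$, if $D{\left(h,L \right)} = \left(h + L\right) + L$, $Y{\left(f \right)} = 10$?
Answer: $- \frac{16820954334}{35} \approx -4.806 \cdot 10^{8}$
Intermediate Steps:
$q{\left(T \right)} = \frac{1}{7 \left(12 + T\right)}$ ($q{\left(T \right)} = \frac{1}{7 \left(T + 12\right)} = \frac{1}{7 \left(12 + T\right)}$)
$D{\left(h,L \right)} = h + 2 L$ ($D{\left(h,L \right)} = \left(L + h\right) + L = h + 2 L$)
$x{\left(K \right)} = 10$
$\left(-19711 + D{\left(q{\left(-2 \right)},12 \right)}\right) \left(24402 + x{\left(-74 \right)}\right) = \left(-19711 + \left(\frac{1}{7 \left(12 - 2\right)} + 2 \cdot 12\right)\right) \left(24402 + 10\right) = \left(-19711 + \left(\frac{1}{7 \cdot 10} + 24\right)\right) 24412 = \left(-19711 + \left(\frac{1}{7} \cdot \frac{1}{10} + 24\right)\right) 24412 = \left(-19711 + \left(\frac{1}{70} + 24\right)\right) 24412 = \left(-19711 + \frac{1681}{70}\right) 24412 = \left(- \frac{1378089}{70}\right) 24412 = - \frac{16820954334}{35}$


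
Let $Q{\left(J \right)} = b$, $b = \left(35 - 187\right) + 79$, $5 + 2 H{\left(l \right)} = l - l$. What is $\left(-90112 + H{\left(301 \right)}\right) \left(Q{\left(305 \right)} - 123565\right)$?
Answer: $11141576551$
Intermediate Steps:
$H{\left(l \right)} = - \frac{5}{2}$ ($H{\left(l \right)} = - \frac{5}{2} + \frac{l - l}{2} = - \frac{5}{2} + \frac{1}{2} \cdot 0 = - \frac{5}{2} + 0 = - \frac{5}{2}$)
$b = -73$ ($b = -152 + 79 = -73$)
$Q{\left(J \right)} = -73$
$\left(-90112 + H{\left(301 \right)}\right) \left(Q{\left(305 \right)} - 123565\right) = \left(-90112 - \frac{5}{2}\right) \left(-73 - 123565\right) = \left(- \frac{180229}{2}\right) \left(-123638\right) = 11141576551$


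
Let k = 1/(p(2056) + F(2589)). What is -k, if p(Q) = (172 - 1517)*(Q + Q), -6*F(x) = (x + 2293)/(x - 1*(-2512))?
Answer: 15303/84635386361 ≈ 1.8081e-7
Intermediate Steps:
F(x) = -(2293 + x)/(6*(2512 + x)) (F(x) = -(x + 2293)/(6*(x - 1*(-2512))) = -(2293 + x)/(6*(x + 2512)) = -(2293 + x)/(6*(2512 + x)))
p(Q) = -2690*Q
k = -15303/84635386361 (k = 1/(-2690*2056 + (-2293 - 1*2589)/(6*(2512 + 2589))) = 1/(-5530640 + (⅙)*(-2293 - 2589)/5101) = 1/(-5530640 + (⅙)*(1/5101)*(-4882)) = 1/(-5530640 - 2441/15303) = 1/(-84635386361/15303) = -15303/84635386361 ≈ -1.8081e-7)
-k = -1*(-15303/84635386361) = 15303/84635386361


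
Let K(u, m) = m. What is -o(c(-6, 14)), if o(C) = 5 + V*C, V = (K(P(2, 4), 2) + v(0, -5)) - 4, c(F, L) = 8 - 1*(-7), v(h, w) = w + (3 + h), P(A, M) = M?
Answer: 55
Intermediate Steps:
v(h, w) = 3 + h + w
c(F, L) = 15 (c(F, L) = 8 + 7 = 15)
V = -4 (V = (2 + (3 + 0 - 5)) - 4 = (2 - 2) - 4 = 0 - 4 = -4)
o(C) = 5 - 4*C
-o(c(-6, 14)) = -(5 - 4*15) = -(5 - 60) = -1*(-55) = 55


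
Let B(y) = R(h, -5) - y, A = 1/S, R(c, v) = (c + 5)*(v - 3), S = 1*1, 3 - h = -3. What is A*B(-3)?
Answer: -85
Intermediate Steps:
h = 6 (h = 3 - 1*(-3) = 3 + 3 = 6)
S = 1
R(c, v) = (-3 + v)*(5 + c) (R(c, v) = (5 + c)*(-3 + v) = (-3 + v)*(5 + c))
A = 1 (A = 1/1 = 1)
B(y) = -88 - y (B(y) = (-15 - 3*6 + 5*(-5) + 6*(-5)) - y = (-15 - 18 - 25 - 30) - y = -88 - y)
A*B(-3) = 1*(-88 - 1*(-3)) = 1*(-88 + 3) = 1*(-85) = -85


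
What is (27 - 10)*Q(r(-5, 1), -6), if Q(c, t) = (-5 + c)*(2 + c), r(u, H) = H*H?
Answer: -204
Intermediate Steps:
r(u, H) = H**2
(27 - 10)*Q(r(-5, 1), -6) = (27 - 10)*(-10 + (1**2)**2 - 3*1**2) = 17*(-10 + 1**2 - 3*1) = 17*(-10 + 1 - 3) = 17*(-12) = -204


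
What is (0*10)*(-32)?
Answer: 0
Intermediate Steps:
(0*10)*(-32) = 0*(-32) = 0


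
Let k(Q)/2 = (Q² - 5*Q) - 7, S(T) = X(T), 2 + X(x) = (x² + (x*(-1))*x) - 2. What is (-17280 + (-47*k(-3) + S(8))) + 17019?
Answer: -1863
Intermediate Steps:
X(x) = -4 (X(x) = -2 + ((x² + (x*(-1))*x) - 2) = -2 + ((x² + (-x)*x) - 2) = -2 + ((x² - x²) - 2) = -2 + (0 - 2) = -2 - 2 = -4)
S(T) = -4
k(Q) = -14 - 10*Q + 2*Q² (k(Q) = 2*((Q² - 5*Q) - 7) = 2*(-7 + Q² - 5*Q) = -14 - 10*Q + 2*Q²)
(-17280 + (-47*k(-3) + S(8))) + 17019 = (-17280 + (-47*(-14 - 10*(-3) + 2*(-3)²) - 4)) + 17019 = (-17280 + (-47*(-14 + 30 + 2*9) - 4)) + 17019 = (-17280 + (-47*(-14 + 30 + 18) - 4)) + 17019 = (-17280 + (-47*34 - 4)) + 17019 = (-17280 + (-1598 - 4)) + 17019 = (-17280 - 1602) + 17019 = -18882 + 17019 = -1863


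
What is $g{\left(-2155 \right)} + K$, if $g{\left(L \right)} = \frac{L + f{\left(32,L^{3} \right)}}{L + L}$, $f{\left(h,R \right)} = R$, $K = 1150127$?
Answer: $3472140$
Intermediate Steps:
$g{\left(L \right)} = \frac{L + L^{3}}{2 L}$ ($g{\left(L \right)} = \frac{L + L^{3}}{L + L} = \frac{L + L^{3}}{2 L}$)
$g{\left(-2155 \right)} + K = \left(\frac{1}{2} + \frac{\left(-2155\right)^{2}}{2}\right) + 1150127 = \left(\frac{1}{2} + \frac{1}{2} \cdot 4644025\right) + 1150127 = \left(\frac{1}{2} + \frac{4644025}{2}\right) + 1150127 = 2322013 + 1150127 = 3472140$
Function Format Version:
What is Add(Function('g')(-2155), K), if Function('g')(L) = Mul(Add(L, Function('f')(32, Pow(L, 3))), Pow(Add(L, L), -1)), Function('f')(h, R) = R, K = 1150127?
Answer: 3472140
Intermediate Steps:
Function('g')(L) = Mul(Rational(1, 2), Pow(L, -1), Add(L, Pow(L, 3))) (Function('g')(L) = Mul(Add(L, Pow(L, 3)), Pow(Add(L, L), -1)) = Mul(Add(L, Pow(L, 3)), Pow(Mul(2, L), -1)) = Mul(Add(L, Pow(L, 3)), Mul(Rational(1, 2), Pow(L, -1))) = Mul(Rational(1, 2), Pow(L, -1), Add(L, Pow(L, 3))))
Add(Function('g')(-2155), K) = Add(Add(Rational(1, 2), Mul(Rational(1, 2), Pow(-2155, 2))), 1150127) = Add(Add(Rational(1, 2), Mul(Rational(1, 2), 4644025)), 1150127) = Add(Add(Rational(1, 2), Rational(4644025, 2)), 1150127) = Add(2322013, 1150127) = 3472140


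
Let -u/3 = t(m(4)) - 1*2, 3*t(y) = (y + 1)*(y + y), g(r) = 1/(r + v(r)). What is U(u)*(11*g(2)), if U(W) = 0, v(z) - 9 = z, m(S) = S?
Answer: 0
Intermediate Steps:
v(z) = 9 + z
g(r) = 1/(9 + 2*r) (g(r) = 1/(r + (9 + r)) = 1/(9 + 2*r))
t(y) = 2*y*(1 + y)/3 (t(y) = ((y + 1)*(y + y))/3 = ((1 + y)*(2*y))/3 = (2*y*(1 + y))/3 = 2*y*(1 + y)/3)
u = -34 (u = -3*((2/3)*4*(1 + 4) - 1*2) = -3*((2/3)*4*5 - 2) = -3*(40/3 - 2) = -3*34/3 = -34)
U(u)*(11*g(2)) = 0*(11/(9 + 2*2)) = 0*(11/(9 + 4)) = 0*(11/13) = 0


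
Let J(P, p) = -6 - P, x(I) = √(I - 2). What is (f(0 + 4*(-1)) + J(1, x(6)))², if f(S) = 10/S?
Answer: 361/4 ≈ 90.250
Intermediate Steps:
x(I) = √(-2 + I)
(f(0 + 4*(-1)) + J(1, x(6)))² = (10/(0 + 4*(-1)) + (-6 - 1*1))² = (10/(0 - 4) + (-6 - 1))² = (10/(-4) - 7)² = (10*(-¼) - 7)² = (-5/2 - 7)² = (-19/2)² = 361/4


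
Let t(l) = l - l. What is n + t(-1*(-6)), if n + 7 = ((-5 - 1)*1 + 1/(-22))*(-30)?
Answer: 1918/11 ≈ 174.36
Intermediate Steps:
t(l) = 0
n = 1918/11 (n = -7 + ((-5 - 1)*1 + 1/(-22))*(-30) = -7 + (-6*1 - 1/22)*(-30) = -7 + (-6 - 1/22)*(-30) = -7 - 133/22*(-30) = -7 + 1995/11 = 1918/11 ≈ 174.36)
n + t(-1*(-6)) = 1918/11 + 0 = 1918/11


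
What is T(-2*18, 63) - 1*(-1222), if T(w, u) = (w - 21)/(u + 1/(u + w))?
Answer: 2078305/1702 ≈ 1221.1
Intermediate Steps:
T(w, u) = (-21 + w)/(u + 1/(u + w))
T(-2*18, 63) - 1*(-1222) = ((-2*18)² - 21*63 - (-42)*18 + 63*(-2*18))/(1 + 63² + 63*(-2*18)) - 1*(-1222) = ((-36)² - 1323 - 21*(-36) + 63*(-36))/(1 + 3969 + 63*(-36)) + 1222 = (1296 - 1323 + 756 - 2268)/(1 + 3969 - 2268) + 1222 = -1539/1702 + 1222 = 2078305/1702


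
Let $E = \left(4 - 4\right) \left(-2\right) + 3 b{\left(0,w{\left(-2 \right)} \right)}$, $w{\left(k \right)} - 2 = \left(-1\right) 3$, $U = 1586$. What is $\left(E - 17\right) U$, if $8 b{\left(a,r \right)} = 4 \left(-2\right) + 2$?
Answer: $- \frac{61061}{2} \approx -30531.0$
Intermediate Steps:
$w{\left(k \right)} = -1$ ($w{\left(k \right)} = 2 - 3 = -1$)
$b{\left(a,r \right)} = - \frac{3}{4}$ ($b{\left(a,r \right)} = \frac{4 \left(-2\right) + 2}{8} = \frac{-8 + 2}{8} = \frac{1}{8} \left(-6\right) = - \frac{3}{4}$)
$E = - \frac{9}{4}$ ($E = \left(4 - 4\right) \left(-2\right) + 3 \left(- \frac{3}{4}\right) = 0 \left(-2\right) - \frac{9}{4} = 0 - \frac{9}{4} = - \frac{9}{4} \approx -2.25$)
$\left(E - 17\right) U = \left(- \frac{9}{4} - 17\right) 1586 = \left(- \frac{77}{4}\right) 1586 = - \frac{61061}{2}$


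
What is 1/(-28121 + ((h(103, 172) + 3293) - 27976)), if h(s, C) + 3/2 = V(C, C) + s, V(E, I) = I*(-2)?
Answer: -2/106093 ≈ -1.8851e-5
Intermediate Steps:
V(E, I) = -2*I
h(s, C) = -3/2 + s - 2*C (h(s, C) = -3/2 + (-2*C + s) = -3/2 + (s - 2*C) = -3/2 + s - 2*C)
1/(-28121 + ((h(103, 172) + 3293) - 27976)) = 1/(-28121 + (((-3/2 + 103 - 2*172) + 3293) - 27976)) = 1/(-28121 + (((-3/2 + 103 - 344) + 3293) - 27976)) = 1/(-28121 + ((-485/2 + 3293) - 27976)) = 1/(-28121 + (6101/2 - 27976)) = 1/(-28121 - 49851/2) = 1/(-106093/2) = -2/106093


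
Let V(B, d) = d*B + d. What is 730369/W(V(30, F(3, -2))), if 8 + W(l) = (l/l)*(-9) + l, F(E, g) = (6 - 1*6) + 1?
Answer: 730369/14 ≈ 52169.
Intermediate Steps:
F(E, g) = 1 (F(E, g) = (6 - 6) + 1 = 0 + 1 = 1)
V(B, d) = d + B*d (V(B, d) = B*d + d = d + B*d)
W(l) = -17 + l (W(l) = -8 + ((l/l)*(-9) + l) = -8 + (1*(-9) + l) = -8 + (-9 + l) = -17 + l)
730369/W(V(30, F(3, -2))) = 730369/(-17 + 1*(1 + 30)) = 730369/(-17 + 1*31) = 730369/(-17 + 31) = 730369/14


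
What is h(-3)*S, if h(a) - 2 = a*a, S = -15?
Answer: -165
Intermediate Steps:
h(a) = 2 + a² (h(a) = 2 + a*a = 2 + a²)
h(-3)*S = (2 + (-3)²)*(-15) = (2 + 9)*(-15) = 11*(-15) = -165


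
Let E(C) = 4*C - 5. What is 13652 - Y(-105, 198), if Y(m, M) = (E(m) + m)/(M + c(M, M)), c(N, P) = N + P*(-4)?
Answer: 2702831/198 ≈ 13651.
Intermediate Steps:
c(N, P) = N - 4*P
E(C) = -5 + 4*C
Y(m, M) = -(-5 + 5*m)/(2*M) (Y(m, M) = ((-5 + 4*m) + m)/(M + (M - 4*M)) = (-5 + 5*m)/(M - 3*M) = (-5 + 5*m)/((-2*M)) = (-5 + 5*m)*(-1/(2*M)) = -(-5 + 5*m)/(2*M))
13652 - Y(-105, 198) = 13652 - 5*(1 - 1*(-105))/(2*198) = 13652 - 5*(1 + 105)/(2*198) = 13652 - 5*106/(2*198) = 13652 - 1*265/198 = 13652 - 265/198 = 2702831/198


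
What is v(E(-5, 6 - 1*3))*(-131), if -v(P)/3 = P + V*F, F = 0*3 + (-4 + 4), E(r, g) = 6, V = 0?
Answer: 2358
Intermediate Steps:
F = 0 (F = 0 + 0 = 0)
v(P) = -3*P (v(P) = -3*(P + 0*0) = -3*(P + 0) = -3*P)
v(E(-5, 6 - 1*3))*(-131) = -3*6*(-131) = -18*(-131) = 2358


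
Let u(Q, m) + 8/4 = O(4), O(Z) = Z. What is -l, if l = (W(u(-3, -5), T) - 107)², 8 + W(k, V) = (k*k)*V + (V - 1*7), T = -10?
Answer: -29584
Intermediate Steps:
u(Q, m) = 2 (u(Q, m) = -2 + 4 = 2)
W(k, V) = -15 + V + V*k² (W(k, V) = -8 + ((k*k)*V + (V - 1*7)) = -8 + (k²*V + (V - 7)) = -8 + (V*k² + (-7 + V)) = -8 + (-7 + V + V*k²) = -15 + V + V*k²)
l = 29584 (l = ((-15 - 10 - 10*2²) - 107)² = ((-15 - 10 - 10*4) - 107)² = ((-15 - 10 - 40) - 107)² = (-65 - 107)² = (-172)² = 29584)
-l = -1*29584 = -29584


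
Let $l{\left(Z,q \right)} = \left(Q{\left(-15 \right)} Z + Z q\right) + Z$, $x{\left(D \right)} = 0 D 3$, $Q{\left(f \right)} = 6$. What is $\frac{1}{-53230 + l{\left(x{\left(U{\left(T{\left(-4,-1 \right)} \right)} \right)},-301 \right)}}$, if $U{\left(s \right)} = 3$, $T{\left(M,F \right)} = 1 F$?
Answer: $- \frac{1}{53230} \approx -1.8786 \cdot 10^{-5}$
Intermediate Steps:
$T{\left(M,F \right)} = F$
$x{\left(D \right)} = 0$ ($x{\left(D \right)} = 0 \cdot 3 = 0$)
$l{\left(Z,q \right)} = 7 Z + Z q$ ($l{\left(Z,q \right)} = \left(6 Z + Z q\right) + Z = 7 Z + Z q$)
$\frac{1}{-53230 + l{\left(x{\left(U{\left(T{\left(-4,-1 \right)} \right)} \right)},-301 \right)}} = \frac{1}{-53230 + 0 \left(7 - 301\right)} = \frac{1}{-53230 + 0 \left(-294\right)} = \frac{1}{-53230 + 0} = \frac{1}{-53230} = - \frac{1}{53230}$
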